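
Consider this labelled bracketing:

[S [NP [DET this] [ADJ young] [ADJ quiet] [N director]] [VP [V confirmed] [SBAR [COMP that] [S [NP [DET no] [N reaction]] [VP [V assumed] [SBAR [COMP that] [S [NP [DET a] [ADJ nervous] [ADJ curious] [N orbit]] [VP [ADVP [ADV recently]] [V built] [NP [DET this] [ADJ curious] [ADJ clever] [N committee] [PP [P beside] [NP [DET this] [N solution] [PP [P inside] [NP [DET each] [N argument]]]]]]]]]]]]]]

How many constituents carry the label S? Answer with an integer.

3

Scanning left to right, an opening `[S` appears at word positions 1, 7, 11 — 3 in total.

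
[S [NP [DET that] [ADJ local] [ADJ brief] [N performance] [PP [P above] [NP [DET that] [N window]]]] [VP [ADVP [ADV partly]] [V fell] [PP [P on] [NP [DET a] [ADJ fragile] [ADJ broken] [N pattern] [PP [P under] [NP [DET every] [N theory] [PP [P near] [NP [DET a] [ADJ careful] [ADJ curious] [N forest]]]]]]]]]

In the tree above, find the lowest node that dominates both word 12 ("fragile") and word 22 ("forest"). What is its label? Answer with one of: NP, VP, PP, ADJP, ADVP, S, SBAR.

Word 12 lies under S → VP → PP → NP → ADJ; word 22 lies under S → VP → PP → NP → PP → NP → PP → NP → N. The lowest shared node is the NP.

NP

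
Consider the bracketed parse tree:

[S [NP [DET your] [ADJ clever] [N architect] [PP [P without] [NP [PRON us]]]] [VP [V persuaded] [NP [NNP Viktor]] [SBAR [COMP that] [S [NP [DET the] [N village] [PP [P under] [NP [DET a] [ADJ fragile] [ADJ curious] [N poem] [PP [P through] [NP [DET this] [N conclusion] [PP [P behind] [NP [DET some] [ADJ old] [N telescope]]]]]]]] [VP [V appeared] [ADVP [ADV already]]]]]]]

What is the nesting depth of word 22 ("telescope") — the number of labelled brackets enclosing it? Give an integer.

12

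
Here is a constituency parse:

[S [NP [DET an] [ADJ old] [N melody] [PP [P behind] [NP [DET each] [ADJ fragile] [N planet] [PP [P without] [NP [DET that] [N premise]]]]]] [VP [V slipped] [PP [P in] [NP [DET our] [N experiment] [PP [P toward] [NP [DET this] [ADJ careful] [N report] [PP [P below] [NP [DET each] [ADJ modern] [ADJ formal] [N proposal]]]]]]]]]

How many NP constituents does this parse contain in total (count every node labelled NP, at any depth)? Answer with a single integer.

6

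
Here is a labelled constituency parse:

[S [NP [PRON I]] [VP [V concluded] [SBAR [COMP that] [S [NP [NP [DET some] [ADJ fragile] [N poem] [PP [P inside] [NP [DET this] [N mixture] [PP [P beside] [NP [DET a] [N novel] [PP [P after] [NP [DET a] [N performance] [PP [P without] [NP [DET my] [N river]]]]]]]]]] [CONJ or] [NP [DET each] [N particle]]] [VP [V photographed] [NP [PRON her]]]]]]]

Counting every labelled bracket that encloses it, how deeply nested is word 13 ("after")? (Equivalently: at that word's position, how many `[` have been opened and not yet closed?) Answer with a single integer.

12

The word sits inside P, which is inside PP, inside NP, inside PP, inside NP, inside PP, inside NP, inside NP, inside S, inside SBAR, inside VP, inside S — 12 brackets in all.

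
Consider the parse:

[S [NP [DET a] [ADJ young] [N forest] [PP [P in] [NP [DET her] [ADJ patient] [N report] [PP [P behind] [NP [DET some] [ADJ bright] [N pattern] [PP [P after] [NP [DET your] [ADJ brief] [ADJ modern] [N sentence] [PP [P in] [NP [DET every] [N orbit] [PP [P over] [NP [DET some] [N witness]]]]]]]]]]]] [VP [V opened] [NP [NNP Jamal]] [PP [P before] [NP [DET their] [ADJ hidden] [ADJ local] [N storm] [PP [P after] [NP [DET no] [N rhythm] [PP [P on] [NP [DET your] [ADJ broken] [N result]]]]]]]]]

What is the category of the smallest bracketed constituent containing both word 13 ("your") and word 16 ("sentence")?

NP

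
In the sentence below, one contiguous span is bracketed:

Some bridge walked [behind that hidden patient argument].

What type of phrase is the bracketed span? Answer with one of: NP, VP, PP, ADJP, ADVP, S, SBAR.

PP

"behind" is the head of the bracketed span, so the span is a prepositional phrase: PP.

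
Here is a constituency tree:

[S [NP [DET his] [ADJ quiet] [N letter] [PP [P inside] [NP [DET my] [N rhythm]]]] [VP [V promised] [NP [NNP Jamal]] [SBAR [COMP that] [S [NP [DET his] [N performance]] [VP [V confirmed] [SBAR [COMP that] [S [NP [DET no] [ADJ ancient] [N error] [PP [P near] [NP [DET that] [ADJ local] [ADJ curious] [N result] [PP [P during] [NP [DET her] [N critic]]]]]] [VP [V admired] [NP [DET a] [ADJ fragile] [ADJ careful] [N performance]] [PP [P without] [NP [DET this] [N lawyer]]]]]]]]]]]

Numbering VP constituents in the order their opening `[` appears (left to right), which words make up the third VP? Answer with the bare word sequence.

admired a fragile careful performance without this lawyer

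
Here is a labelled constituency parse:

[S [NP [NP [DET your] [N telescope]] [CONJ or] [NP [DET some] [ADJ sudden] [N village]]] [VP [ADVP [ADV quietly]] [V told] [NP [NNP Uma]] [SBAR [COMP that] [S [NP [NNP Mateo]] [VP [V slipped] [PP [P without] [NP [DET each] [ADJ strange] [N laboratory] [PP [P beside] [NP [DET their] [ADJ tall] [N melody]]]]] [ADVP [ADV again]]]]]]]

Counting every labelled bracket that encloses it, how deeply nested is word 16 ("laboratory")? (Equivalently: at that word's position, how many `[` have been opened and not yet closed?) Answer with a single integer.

8

Path from the root down to the word: S → VP → SBAR → S → VP → PP → NP → N. That is 8 enclosing brackets.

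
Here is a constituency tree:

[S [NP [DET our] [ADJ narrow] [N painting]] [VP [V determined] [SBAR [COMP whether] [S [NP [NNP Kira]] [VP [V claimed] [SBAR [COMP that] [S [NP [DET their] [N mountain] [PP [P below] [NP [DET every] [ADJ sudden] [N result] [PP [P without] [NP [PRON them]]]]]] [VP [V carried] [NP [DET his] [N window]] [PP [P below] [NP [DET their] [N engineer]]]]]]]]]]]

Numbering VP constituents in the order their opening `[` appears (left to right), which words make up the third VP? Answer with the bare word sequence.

In left-to-right order the VP constituents are "determined whether Kira claimed that their mountain below every sudden result without them carried his window below their engineer"; "claimed that their mountain below every sudden result without them carried his window below their engineer"; "carried his window below their engineer". Number 3 is "carried his window below their engineer".

carried his window below their engineer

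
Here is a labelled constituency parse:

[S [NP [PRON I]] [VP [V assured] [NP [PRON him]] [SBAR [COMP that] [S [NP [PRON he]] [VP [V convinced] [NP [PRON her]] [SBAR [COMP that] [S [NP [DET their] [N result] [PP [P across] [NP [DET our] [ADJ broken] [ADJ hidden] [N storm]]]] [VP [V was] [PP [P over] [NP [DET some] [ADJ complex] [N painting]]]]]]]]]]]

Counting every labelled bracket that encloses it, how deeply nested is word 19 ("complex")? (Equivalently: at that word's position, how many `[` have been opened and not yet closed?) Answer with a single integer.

11

The word sits inside ADJ, which is inside NP, inside PP, inside VP, inside S, inside SBAR, inside VP, inside S, inside SBAR, inside VP, inside S — 11 brackets in all.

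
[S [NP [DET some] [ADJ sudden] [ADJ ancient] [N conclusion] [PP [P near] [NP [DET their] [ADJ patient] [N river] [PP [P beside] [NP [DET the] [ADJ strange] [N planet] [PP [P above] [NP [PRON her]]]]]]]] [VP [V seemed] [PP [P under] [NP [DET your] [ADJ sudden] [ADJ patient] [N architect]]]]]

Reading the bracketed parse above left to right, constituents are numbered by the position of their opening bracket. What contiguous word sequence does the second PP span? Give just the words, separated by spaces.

Opening `[PP` markers occur at word positions 5, 9, 13, 16; the second of these opens the constituent [PP beside the strange planet above her].

beside the strange planet above her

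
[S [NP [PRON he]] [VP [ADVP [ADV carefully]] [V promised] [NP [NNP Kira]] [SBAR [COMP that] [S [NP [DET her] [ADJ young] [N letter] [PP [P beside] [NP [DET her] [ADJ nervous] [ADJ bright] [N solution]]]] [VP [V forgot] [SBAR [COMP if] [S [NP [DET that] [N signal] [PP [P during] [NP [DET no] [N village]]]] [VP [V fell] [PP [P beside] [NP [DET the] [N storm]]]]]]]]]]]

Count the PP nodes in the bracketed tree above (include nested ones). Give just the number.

3

Listing each PP by its span: [PP beside her nervous bright solution]; [PP during no village]; [PP beside the storm] — that makes 3.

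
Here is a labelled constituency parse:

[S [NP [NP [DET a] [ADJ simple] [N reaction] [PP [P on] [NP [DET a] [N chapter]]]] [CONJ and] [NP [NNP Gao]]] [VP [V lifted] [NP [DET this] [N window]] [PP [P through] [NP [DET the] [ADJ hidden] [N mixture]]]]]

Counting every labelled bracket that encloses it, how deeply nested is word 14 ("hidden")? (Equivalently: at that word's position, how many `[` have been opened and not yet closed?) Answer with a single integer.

5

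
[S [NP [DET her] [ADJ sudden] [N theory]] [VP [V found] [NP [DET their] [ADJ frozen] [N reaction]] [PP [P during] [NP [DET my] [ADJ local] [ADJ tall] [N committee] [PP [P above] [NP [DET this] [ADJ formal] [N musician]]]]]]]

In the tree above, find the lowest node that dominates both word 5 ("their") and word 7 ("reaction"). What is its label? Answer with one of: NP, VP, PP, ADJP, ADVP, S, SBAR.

Word 5 lies under S → VP → NP → DET; word 7 lies under S → VP → NP → N. The lowest shared node is the NP.

NP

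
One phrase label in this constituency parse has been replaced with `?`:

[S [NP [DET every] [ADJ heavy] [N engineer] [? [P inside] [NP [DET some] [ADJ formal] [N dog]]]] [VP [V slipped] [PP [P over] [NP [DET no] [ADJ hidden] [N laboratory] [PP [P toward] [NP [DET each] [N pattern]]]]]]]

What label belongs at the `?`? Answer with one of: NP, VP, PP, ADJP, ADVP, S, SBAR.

PP

Looking at what the `?` directly dominates — P 'inside', NP — this is a prepositional phrase (PP).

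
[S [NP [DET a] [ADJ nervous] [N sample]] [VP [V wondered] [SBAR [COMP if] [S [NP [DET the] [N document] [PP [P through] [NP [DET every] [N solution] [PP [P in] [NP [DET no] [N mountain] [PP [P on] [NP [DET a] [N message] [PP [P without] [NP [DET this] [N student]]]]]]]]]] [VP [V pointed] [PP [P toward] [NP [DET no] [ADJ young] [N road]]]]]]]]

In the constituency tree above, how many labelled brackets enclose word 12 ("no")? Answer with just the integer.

10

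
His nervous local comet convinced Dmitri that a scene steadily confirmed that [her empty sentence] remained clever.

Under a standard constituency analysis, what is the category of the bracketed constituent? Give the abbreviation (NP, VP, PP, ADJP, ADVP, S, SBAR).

NP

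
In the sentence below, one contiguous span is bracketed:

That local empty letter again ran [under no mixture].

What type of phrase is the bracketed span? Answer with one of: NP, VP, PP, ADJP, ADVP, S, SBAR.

PP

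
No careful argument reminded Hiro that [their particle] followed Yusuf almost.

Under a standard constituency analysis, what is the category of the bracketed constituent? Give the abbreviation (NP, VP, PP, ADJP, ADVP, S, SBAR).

The bracketed span "their particle" is headed by "particle", making it a noun phrase (NP).

NP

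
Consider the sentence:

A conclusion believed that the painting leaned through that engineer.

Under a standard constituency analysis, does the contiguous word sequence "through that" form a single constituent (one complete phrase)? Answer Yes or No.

No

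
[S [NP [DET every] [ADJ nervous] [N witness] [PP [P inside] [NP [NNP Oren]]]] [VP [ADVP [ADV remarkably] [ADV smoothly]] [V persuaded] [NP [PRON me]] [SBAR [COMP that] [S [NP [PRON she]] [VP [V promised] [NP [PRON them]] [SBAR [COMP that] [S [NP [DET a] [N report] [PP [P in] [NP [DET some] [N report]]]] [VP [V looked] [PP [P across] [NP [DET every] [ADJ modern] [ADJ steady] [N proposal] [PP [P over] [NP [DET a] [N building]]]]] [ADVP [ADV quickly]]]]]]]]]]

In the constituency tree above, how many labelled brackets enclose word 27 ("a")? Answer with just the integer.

13

Counting open brackets not yet closed at "a": [S [VP [SBAR [S [VP [SBAR [S [VP [PP [NP [PP [NP [DET = 13.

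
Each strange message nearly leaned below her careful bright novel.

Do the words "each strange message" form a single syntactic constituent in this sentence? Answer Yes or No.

Yes

These words form the whole noun phrase headed by "message", so yes — one constituent.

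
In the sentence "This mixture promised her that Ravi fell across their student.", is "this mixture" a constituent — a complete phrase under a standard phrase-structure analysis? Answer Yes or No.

Yes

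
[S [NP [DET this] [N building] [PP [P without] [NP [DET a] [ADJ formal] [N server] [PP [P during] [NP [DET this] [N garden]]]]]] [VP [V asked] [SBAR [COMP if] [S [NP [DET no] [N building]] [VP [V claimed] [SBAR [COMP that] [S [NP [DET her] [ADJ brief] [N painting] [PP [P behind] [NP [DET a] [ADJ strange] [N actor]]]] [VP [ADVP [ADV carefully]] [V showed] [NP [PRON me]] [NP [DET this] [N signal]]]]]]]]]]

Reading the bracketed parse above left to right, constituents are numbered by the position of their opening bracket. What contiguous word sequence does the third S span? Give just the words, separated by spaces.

Opening `[S` markers occur at word positions 1, 12, 16; the third of these opens the constituent [S her brief painting behind a strange actor carefully showed me this signal].

her brief painting behind a strange actor carefully showed me this signal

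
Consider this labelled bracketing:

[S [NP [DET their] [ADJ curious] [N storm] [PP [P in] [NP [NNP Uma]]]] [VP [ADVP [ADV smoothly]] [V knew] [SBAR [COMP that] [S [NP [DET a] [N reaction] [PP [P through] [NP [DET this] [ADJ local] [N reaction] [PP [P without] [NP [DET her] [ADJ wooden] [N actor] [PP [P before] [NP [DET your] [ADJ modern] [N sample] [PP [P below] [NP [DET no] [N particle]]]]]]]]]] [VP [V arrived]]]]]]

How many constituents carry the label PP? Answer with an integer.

5

Scanning left to right, an opening `[PP` appears at word positions 4, 11, 15, 19, 23 — 5 in total.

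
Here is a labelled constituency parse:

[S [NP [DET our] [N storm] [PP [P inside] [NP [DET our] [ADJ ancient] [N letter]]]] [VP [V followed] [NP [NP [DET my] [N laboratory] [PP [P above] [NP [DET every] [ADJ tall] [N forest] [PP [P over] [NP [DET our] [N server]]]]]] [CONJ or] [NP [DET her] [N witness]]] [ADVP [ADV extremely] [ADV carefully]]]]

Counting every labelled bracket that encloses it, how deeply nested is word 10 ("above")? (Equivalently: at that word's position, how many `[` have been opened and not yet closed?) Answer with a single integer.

6

Counting open brackets not yet closed at "above": [S [VP [NP [NP [PP [P = 6.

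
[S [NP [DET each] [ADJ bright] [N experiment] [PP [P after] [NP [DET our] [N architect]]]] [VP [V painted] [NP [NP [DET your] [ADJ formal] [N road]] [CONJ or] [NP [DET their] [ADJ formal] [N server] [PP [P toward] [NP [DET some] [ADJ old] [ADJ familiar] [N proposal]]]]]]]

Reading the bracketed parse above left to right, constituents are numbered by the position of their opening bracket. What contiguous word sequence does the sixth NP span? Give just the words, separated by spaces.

some old familiar proposal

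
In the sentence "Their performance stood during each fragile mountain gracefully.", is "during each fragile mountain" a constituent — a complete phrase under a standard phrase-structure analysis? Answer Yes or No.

These words form the whole prepositional phrase headed by "during", so yes — one constituent.

Yes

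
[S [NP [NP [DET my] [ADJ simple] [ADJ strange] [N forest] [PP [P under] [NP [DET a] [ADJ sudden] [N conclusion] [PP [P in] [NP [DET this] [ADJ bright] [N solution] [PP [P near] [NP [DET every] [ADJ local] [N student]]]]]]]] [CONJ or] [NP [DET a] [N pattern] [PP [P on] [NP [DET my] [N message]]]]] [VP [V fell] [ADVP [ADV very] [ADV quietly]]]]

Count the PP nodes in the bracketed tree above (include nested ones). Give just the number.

Scanning left to right, an opening `[PP` appears at word positions 5, 9, 13, 20 — 4 in total.

4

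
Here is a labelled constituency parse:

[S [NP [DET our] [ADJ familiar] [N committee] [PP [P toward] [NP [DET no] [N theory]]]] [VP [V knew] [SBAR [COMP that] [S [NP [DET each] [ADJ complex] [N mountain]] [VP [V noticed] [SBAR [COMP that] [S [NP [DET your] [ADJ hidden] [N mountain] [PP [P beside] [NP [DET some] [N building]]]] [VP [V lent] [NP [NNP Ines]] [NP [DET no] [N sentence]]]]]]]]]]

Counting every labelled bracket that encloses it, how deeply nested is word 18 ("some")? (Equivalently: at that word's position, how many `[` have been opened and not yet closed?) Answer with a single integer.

11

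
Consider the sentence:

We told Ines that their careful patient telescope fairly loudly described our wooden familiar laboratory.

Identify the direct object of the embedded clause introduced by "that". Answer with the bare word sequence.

our wooden familiar laboratory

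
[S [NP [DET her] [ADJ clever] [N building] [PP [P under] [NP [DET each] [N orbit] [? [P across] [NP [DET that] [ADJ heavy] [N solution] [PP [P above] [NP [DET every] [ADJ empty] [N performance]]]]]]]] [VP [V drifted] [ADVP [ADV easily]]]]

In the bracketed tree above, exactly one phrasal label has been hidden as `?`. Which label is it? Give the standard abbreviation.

PP

Looking at what the `?` directly dominates — P 'across', NP — this is a prepositional phrase (PP).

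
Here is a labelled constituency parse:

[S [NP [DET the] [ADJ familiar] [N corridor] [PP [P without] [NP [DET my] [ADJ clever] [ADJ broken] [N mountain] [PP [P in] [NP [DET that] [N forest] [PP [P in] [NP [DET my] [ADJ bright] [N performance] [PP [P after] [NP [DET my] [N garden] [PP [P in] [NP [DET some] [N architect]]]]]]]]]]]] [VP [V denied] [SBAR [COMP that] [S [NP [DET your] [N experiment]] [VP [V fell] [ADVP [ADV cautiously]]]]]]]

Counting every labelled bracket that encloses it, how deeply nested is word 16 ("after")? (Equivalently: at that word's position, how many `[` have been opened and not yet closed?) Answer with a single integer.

10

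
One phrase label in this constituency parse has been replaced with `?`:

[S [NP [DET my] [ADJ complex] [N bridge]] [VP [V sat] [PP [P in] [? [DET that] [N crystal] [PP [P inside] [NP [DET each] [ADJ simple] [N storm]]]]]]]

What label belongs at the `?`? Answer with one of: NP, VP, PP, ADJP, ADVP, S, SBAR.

The `?` node immediately contains: DET 'that', N 'crystal', PP. That is the internal structure of a noun phrase, so the label is NP.

NP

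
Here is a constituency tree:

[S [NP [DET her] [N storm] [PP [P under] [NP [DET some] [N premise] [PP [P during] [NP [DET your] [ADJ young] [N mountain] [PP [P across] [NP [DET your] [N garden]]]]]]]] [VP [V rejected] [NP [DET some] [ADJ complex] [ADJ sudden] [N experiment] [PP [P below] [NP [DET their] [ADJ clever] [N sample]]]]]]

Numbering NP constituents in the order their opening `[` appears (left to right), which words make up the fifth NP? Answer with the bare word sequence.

some complex sudden experiment below their clever sample

The NP opening brackets appear, in order, over: "her storm under some premise during your young mountain across your garden"; "some premise during your young mountain across your garden"; "your young mountain across your garden"; "your garden"; "some complex sudden experiment below their clever sample"; "their clever sample". The fifth one spans "some complex sudden experiment below their clever sample".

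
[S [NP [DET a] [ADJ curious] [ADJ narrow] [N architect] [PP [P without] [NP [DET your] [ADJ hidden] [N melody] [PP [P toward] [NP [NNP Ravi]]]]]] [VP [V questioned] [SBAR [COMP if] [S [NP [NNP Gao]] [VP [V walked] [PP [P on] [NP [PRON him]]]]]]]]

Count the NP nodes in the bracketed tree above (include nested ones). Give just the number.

The NP constituents are: [NP a curious narrow architect without your hidden melody toward Ravi]; [NP your hidden melody toward Ravi]; [NP Ravi]; [NP Gao]; [NP him]. Total: 5.

5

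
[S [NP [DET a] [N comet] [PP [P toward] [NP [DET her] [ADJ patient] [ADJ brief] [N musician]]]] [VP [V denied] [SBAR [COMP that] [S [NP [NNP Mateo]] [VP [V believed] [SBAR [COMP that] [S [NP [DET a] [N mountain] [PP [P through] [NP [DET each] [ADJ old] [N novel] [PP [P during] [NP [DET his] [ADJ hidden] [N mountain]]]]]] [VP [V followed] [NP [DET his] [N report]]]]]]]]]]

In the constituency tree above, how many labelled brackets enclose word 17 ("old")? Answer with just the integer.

Path from the root down to the word: S → VP → SBAR → S → VP → SBAR → S → NP → PP → NP → ADJ. That is 11 enclosing brackets.

11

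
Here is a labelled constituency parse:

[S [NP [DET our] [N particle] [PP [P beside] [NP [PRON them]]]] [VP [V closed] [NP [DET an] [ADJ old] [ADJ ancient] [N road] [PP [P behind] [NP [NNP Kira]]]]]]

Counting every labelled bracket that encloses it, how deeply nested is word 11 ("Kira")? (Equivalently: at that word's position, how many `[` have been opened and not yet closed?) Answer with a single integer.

6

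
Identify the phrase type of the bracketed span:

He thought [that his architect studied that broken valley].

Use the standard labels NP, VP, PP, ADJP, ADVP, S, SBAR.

SBAR

The span is built around the complementizer "that" — a subordinate clause (SBAR).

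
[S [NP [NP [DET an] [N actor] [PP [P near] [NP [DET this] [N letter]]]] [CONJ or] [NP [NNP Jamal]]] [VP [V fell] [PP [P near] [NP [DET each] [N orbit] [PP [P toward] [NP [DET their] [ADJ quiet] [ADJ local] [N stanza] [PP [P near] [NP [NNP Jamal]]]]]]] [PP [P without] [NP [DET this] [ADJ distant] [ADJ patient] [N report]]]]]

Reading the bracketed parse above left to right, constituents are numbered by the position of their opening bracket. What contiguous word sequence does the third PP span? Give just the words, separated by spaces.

toward their quiet local stanza near Jamal

Opening `[PP` markers occur at word positions 3, 9, 12, 17, 19; the third of these opens the constituent [PP toward their quiet local stanza near Jamal].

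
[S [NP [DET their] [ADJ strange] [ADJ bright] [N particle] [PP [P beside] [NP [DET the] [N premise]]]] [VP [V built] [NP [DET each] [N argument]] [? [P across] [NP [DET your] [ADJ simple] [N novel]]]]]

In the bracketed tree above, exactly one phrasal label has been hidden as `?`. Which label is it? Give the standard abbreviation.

PP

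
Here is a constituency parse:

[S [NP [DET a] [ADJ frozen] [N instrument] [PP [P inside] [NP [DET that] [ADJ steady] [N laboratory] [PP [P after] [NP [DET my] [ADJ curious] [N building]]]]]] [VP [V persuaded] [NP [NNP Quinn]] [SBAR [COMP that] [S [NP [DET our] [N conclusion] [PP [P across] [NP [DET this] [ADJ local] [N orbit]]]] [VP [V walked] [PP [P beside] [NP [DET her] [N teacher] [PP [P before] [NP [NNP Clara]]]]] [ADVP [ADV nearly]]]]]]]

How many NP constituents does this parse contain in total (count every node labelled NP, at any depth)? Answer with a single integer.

8

Scanning left to right, an opening `[NP` appears at word positions 1, 5, 9, 13, 15, 18, 23, 26 — 8 in total.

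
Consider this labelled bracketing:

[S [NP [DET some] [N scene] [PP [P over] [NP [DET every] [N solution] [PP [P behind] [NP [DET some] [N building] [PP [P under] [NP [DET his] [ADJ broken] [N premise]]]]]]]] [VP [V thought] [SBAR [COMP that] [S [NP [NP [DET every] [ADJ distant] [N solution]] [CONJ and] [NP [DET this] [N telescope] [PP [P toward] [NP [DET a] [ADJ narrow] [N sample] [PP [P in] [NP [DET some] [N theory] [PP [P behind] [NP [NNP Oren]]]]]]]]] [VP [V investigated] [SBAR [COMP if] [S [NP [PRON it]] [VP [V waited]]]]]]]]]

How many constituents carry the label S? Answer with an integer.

The S constituents are: [S some scene over every solution behind some building under his broken premise thought that every distant solution and this telescope toward a narrow sample in some theory behind Oren investigated if it waited]; [S every distant solution and this telescope toward a narrow sample in some theory behind Oren investigated if it waited]; [S it waited]. Total: 3.

3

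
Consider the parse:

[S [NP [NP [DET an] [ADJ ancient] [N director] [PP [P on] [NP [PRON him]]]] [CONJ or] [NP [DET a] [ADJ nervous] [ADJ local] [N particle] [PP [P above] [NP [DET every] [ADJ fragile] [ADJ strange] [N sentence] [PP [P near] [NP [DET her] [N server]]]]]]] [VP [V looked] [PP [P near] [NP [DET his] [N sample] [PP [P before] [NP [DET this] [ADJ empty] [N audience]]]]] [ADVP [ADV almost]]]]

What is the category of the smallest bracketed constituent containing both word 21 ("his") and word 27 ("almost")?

Word 21 lies under S → VP → PP → NP → DET; word 27 lies under S → VP → ADVP → ADV. The lowest shared node is the VP.

VP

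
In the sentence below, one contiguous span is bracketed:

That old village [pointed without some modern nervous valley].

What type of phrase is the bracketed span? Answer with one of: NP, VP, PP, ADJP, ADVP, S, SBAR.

VP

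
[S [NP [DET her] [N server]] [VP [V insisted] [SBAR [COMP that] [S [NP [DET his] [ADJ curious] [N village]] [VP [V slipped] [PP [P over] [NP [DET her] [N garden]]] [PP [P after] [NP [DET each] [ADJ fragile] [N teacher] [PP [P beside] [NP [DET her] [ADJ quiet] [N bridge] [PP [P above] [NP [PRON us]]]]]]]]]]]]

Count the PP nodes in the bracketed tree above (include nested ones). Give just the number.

4

The PP constituents are: [PP over her garden]; [PP after each fragile teacher beside her quiet bridge above us]; [PP beside her quiet bridge above us]; [PP above us]. Total: 4.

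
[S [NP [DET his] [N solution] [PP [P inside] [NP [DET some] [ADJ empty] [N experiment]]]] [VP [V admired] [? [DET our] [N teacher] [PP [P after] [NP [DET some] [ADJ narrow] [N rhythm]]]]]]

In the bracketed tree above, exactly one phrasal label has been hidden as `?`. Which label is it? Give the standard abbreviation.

The `?` node immediately contains: DET 'our', N 'teacher', PP. That is the internal structure of a noun phrase, so the label is NP.

NP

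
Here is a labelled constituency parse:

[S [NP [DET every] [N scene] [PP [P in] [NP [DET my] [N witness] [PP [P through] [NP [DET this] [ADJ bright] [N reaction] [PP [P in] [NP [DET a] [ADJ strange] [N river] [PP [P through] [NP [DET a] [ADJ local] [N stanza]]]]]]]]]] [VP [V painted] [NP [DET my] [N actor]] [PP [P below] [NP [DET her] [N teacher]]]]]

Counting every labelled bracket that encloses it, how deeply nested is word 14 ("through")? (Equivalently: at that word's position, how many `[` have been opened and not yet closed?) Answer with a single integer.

Path from the root down to the word: S → NP → PP → NP → PP → NP → PP → NP → PP → P. That is 10 enclosing brackets.

10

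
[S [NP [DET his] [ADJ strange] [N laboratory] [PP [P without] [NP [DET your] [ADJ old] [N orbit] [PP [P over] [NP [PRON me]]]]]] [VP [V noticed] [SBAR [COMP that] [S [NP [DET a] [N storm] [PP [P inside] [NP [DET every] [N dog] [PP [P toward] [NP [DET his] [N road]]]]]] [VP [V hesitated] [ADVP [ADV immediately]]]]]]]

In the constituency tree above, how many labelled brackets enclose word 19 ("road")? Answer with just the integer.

10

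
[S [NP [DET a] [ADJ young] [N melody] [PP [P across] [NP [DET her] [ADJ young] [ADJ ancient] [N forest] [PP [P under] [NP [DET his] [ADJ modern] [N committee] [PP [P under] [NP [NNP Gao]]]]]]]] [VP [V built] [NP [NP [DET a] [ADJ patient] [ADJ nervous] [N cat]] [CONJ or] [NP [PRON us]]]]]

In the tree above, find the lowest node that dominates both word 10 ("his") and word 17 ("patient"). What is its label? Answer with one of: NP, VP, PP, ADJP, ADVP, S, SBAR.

S

The smallest bracket enclosing both words is [S a young melody across her young ancient forest under his modern committee under Gao built a patient nervous cat or us], so the label is S.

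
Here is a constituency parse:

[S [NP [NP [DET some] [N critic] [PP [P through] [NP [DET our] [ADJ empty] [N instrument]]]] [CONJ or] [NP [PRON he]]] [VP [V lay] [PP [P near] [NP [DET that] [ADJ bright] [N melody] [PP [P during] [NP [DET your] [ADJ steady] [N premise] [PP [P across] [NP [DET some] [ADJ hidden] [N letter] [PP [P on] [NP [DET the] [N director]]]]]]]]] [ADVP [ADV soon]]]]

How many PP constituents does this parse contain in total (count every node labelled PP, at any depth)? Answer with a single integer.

5

Scanning left to right, an opening `[PP` appears at word positions 3, 10, 14, 18, 22 — 5 in total.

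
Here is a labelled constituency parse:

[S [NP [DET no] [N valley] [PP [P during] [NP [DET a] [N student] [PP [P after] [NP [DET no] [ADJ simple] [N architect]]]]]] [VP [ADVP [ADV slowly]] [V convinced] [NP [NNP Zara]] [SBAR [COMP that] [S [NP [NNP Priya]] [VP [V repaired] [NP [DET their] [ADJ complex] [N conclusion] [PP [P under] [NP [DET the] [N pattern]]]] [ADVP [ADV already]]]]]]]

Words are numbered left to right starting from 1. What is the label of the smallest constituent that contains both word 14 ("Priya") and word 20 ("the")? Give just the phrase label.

The smallest bracket enclosing both words is [S Priya repaired their complex conclusion under the pattern already], so the label is S.

S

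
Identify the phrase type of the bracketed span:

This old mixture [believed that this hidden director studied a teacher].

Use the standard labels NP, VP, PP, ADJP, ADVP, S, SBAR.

VP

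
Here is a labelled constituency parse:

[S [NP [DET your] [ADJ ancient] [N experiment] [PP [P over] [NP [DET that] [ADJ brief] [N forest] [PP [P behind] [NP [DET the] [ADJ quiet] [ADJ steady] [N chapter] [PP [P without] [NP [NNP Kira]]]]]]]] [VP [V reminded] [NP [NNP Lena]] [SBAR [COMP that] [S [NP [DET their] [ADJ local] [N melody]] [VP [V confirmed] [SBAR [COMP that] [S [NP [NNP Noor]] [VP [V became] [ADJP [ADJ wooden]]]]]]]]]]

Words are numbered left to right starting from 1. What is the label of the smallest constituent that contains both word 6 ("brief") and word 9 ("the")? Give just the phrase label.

Word 6 lies under S → NP → PP → NP → ADJ; word 9 lies under S → NP → PP → NP → PP → NP → DET. The lowest shared node is the NP.

NP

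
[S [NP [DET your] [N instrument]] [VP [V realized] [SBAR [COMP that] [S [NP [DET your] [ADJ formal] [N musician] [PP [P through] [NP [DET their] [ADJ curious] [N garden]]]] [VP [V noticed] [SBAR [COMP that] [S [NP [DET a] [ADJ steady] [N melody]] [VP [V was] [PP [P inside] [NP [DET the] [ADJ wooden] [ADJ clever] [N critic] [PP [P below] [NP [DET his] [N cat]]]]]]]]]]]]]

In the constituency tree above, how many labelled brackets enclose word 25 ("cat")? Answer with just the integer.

13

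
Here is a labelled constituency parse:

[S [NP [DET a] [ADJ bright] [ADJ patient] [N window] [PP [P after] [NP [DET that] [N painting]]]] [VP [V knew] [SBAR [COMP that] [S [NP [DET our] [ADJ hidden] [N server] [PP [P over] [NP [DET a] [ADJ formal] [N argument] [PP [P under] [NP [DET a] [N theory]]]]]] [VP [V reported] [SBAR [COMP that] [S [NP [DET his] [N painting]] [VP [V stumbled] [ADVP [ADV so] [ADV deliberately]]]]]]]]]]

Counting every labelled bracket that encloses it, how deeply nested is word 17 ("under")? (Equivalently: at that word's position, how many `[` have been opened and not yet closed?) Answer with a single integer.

9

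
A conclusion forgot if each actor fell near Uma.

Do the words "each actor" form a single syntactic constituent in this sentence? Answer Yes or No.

"each actor" is exactly the noun phrase [NP each actor], a complete constituent.

Yes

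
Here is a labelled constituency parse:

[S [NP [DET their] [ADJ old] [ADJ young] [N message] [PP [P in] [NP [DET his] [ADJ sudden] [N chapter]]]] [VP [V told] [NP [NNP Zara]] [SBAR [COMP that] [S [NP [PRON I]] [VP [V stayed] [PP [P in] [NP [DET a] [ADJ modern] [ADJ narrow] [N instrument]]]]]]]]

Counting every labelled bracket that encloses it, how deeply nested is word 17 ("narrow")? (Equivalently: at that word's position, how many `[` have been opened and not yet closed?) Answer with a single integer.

Counting open brackets not yet closed at "narrow": [S [VP [SBAR [S [VP [PP [NP [ADJ = 8.

8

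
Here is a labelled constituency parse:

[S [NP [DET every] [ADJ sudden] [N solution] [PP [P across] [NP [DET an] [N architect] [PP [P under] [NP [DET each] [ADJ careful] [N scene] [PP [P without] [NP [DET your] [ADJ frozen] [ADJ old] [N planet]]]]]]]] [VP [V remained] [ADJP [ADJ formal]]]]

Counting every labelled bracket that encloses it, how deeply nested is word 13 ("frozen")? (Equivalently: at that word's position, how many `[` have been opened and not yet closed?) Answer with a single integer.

9

Path from the root down to the word: S → NP → PP → NP → PP → NP → PP → NP → ADJ. That is 9 enclosing brackets.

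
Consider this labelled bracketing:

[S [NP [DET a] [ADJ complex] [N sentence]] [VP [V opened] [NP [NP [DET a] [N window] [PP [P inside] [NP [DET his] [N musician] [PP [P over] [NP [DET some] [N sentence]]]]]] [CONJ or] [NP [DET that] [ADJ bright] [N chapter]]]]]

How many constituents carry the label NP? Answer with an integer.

Listing each NP by its span: [NP a complex sentence]; [NP a window inside his musician over some sentence or that bright chapter]; [NP a window inside his musician over some sentence]; [NP his musician over some sentence]; [NP some sentence]; [NP that bright chapter] — that makes 6.

6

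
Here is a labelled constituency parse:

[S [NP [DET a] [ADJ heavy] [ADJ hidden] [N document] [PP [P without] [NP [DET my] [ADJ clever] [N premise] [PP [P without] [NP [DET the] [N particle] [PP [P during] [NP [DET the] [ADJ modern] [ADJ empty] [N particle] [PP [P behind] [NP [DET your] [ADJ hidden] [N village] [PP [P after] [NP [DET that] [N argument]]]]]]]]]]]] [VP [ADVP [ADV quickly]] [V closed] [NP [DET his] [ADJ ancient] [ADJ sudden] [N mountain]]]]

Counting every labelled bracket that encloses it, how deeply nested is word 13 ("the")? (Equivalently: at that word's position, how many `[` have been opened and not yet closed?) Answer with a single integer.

9

Path from the root down to the word: S → NP → PP → NP → PP → NP → PP → NP → DET. That is 9 enclosing brackets.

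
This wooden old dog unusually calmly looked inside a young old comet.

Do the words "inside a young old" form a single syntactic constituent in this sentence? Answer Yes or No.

No

The sequence begins inside the preposition "inside" and ends inside the noun phrase "a young old comet"; it crosses a phrase boundary, so no single node in the tree spans exactly those words.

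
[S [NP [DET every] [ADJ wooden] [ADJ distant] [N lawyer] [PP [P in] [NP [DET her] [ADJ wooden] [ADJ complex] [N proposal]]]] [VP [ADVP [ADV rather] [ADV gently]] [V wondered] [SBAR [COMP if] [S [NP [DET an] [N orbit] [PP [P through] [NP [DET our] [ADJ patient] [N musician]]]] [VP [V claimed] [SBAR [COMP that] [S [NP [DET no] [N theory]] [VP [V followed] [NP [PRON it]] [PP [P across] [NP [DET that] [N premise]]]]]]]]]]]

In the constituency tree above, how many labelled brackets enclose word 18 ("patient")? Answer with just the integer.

8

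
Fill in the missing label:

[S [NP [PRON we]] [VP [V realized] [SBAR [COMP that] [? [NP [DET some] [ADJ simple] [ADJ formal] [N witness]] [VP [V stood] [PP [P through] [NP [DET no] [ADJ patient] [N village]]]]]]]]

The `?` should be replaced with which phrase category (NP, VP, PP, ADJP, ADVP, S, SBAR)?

A constituent whose immediate children are NP, VP is a clause: S.

S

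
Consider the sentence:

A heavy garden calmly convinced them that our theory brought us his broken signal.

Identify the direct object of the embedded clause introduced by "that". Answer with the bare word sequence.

his broken signal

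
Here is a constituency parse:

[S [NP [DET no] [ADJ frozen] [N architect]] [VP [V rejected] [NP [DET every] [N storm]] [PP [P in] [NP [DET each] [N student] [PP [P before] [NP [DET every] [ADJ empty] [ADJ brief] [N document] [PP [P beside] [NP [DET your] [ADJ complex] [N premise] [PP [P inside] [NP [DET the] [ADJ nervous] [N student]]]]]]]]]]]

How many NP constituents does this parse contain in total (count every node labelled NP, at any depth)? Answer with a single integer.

The NP constituents are: [NP no frozen architect]; [NP every storm]; [NP each student before every empty brief document beside your complex premise inside the nervous student]; [NP every empty brief document beside your complex premise inside the nervous student]; [NP your complex premise inside the nervous student]; [NP the nervous student]. Total: 6.

6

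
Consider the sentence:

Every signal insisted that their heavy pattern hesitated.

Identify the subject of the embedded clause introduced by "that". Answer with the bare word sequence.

their heavy pattern

The subject of the embedded clause introduced by "that" is the NP immediately before the verb "hesitated": "their heavy pattern".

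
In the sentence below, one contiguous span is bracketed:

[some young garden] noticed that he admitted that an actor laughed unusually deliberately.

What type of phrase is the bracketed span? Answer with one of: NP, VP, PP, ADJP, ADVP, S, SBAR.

The bracketed span "some young garden" is headed by "garden", making it a noun phrase (NP).

NP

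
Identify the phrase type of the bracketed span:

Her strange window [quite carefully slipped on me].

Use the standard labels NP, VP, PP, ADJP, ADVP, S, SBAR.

The span is built around the verb "slipped" — a verb phrase (VP).

VP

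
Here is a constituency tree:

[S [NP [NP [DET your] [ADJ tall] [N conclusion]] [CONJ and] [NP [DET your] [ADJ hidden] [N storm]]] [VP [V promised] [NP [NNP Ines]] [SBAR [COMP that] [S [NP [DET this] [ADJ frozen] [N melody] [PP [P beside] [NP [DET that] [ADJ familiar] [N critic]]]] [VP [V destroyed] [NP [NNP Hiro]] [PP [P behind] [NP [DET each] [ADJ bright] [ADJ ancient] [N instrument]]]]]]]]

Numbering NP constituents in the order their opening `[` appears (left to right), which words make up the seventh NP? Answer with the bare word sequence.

The NP opening brackets appear, in order, over: "your tall conclusion and your hidden storm"; "your tall conclusion"; "your hidden storm"; "Ines"; "this frozen melody beside that familiar critic"; "that familiar critic"; "Hiro"; "each bright ancient instrument". The seventh one spans "Hiro".

Hiro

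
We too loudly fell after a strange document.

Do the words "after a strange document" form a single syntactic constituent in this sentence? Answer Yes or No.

The sequence corresponds to a single PP node — the prepositional phrase "after a strange document".

Yes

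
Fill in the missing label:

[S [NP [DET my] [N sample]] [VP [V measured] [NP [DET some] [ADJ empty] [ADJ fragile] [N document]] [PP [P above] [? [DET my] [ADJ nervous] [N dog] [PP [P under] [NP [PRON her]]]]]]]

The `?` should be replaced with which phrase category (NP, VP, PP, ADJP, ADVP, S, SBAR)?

The `?` node immediately contains: DET 'my', ADJ 'nervous', N 'dog', PP. That is the internal structure of a noun phrase, so the label is NP.

NP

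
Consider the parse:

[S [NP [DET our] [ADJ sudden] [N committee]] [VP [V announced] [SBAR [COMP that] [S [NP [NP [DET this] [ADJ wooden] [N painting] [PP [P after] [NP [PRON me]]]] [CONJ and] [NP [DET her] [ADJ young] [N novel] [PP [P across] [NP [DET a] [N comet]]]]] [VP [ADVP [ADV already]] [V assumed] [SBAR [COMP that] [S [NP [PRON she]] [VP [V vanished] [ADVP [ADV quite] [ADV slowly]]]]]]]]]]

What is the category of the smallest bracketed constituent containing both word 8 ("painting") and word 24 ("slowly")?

S

The smallest bracket enclosing both words is [S this wooden painting after me and her young novel across a comet already assumed that she vanished quite slowly], so the label is S.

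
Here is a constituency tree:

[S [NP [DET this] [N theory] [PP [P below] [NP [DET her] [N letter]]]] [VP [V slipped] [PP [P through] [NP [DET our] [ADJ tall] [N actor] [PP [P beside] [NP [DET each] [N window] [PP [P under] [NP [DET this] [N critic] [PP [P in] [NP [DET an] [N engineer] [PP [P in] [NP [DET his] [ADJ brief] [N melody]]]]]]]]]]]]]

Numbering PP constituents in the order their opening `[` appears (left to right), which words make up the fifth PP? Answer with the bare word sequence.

in an engineer in his brief melody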